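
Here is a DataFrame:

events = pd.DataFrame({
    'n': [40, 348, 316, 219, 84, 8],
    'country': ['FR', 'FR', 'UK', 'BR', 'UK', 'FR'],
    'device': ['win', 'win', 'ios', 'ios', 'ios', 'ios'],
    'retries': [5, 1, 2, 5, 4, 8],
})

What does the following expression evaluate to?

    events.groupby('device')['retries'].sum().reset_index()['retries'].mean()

group by device, sum of retries:
device
ios    19
win     6
Name: retries, dtype: int64
reset_index():
  device  retries
0    ios       19
1    win        6
Then the mean of column 'retries': 12.5

12.5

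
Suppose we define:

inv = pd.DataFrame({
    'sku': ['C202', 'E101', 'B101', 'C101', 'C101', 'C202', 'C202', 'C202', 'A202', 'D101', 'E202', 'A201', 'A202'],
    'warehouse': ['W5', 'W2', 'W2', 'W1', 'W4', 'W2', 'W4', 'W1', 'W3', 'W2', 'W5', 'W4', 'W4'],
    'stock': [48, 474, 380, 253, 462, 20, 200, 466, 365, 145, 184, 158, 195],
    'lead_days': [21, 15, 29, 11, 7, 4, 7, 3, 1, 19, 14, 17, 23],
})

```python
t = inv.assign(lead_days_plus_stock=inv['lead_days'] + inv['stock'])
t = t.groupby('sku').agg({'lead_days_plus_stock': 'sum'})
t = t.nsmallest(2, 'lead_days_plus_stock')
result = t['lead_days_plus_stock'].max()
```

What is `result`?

175

add column lead_days_plus_stock = inv['lead_days'] + inv['stock']:
     sku warehouse  stock  lead_days  lead_days_plus_stock
0   C202        W5     48         21                    69
1   E101        W2    474         15                   489
2   B101        W2    380         29                   409
3   C101        W1    253         11                   264
4   C101        W4    462          7                   469
5   C202        W2     20          4                    24
6   C202        W4    200          7                   207
7   C202        W1    466          3                   469
8   A202        W3    365          1                   366
9   D101        W2    145         19                   164
10  E202        W5    184         14                   198
11  A201        W4    158         17                   175
12  A202        W4    195         23                   218
group by sku, sum of lead_days_plus_stock:
      lead_days_plus_stock
sku                       
A201                   175
A202                   584
B101                   409
C101                   733
C202                   769
D101                   164
E101                   489
E202                   198
take 2 rows with smallest lead_days_plus_stock:
      lead_days_plus_stock
sku                       
D101                   164
A201                   175
max of column 'lead_days_plus_stock' → 175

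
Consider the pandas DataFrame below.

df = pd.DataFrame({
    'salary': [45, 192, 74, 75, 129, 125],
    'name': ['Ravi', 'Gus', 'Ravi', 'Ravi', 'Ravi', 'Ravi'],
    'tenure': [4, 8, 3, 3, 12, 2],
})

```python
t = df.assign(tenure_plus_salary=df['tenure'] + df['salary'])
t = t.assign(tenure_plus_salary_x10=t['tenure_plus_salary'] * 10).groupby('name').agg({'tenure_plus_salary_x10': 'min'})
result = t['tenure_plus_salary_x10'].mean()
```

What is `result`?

add column tenure_plus_salary = df['tenure'] + df['salary']:
   salary  name  tenure  tenure_plus_salary
0      45  Ravi       4                  49
1     192   Gus       8                 200
2      74  Ravi       3                  77
3      75  Ravi       3                  78
4     129  Ravi      12                 141
5     125  Ravi       2                 127
add column tenure_plus_salary_x10 = t['tenure_plus_salary'] * 10:
   salary  name  tenure  tenure_plus_salary  tenure_plus_salary_x10
0      45  Ravi       4                  49                     490
1     192   Gus       8                 200                    2000
2      74  Ravi       3                  77                     770
3      75  Ravi       3                  78                     780
4     129  Ravi      12                 141                    1410
5     125  Ravi       2                 127                    1270
group by name, min of tenure_plus_salary_x10:
      tenure_plus_salary_x10
name                        
Gus                     2000
Ravi                     490
mean of column 'tenure_plus_salary_x10' → 1245.0

1245.0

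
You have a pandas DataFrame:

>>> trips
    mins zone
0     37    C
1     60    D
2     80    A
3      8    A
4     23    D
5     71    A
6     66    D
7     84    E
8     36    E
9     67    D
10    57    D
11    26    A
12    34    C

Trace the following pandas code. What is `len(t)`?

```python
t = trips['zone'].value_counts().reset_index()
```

value_counts of zone:
zone
D    5
A    4
C    2
E    2
Name: count, dtype: int64
reset_index():
  zone  count
0    D      5
1    A      4
2    C      2
3    E      2
Finally, number of rows = 4.

4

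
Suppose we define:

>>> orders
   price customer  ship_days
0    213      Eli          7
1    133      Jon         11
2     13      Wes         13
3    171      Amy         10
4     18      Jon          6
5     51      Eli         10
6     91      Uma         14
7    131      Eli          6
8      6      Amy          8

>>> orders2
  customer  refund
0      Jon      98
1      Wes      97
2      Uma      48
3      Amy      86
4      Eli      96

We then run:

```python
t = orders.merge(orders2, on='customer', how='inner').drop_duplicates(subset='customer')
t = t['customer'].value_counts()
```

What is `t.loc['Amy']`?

merge on 'customer' (how='inner') → 9 rows:
   price customer  ship_days  refund
0    213      Eli          7      96
1    133      Jon         11      98
2     13      Wes         13      97
3    171      Amy         10      86
4     18      Jon          6      98
5     51      Eli         10      96
6     91      Uma         14      48
7    131      Eli          6      96
8      6      Amy          8      86
drop duplicate customer (keep=first):
   price customer  ship_days  refund
0    213      Eli          7      96
1    133      Jon         11      98
2     13      Wes         13      97
3    171      Amy         10      86
6     91      Uma         14      48
value_counts of customer:
customer
Eli    1
Jon    1
Wes    1
Amy    1
Uma    1
Name: count, dtype: int64
Reading off the value at index 'Amy', we get 1.

1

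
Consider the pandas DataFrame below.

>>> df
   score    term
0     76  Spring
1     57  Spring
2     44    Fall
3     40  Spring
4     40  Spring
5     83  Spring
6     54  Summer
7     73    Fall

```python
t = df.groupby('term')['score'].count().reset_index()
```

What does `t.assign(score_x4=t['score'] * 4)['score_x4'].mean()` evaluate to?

group by term, count of score:
term
Fall      2
Spring    5
Summer    1
Name: score, dtype: int64
reset_index():
     term  score
0    Fall      2
1  Spring      5
2  Summer      1
add column score_x4 = t['score'] * 4:
     term  score  score_x4
0    Fall      2         8
1  Spring      5        20
2  Summer      1         4
So mean() = 10.6666666667.

10.6666666667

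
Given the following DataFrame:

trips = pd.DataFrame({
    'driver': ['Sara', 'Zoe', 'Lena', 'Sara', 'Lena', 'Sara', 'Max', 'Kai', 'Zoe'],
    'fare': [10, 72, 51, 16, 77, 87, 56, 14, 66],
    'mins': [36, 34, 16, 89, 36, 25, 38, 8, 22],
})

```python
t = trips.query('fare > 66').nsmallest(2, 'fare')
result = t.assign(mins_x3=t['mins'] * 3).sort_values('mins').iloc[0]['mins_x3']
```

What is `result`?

102

filter rows where fare > 66:
  driver  fare  mins
1    Zoe    72    34
4   Lena    77    36
5   Sara    87    25
take 2 rows with smallest fare:
  driver  fare  mins
1    Zoe    72    34
4   Lena    77    36
add column mins_x3 = t['mins'] * 3:
  driver  fare  mins  mins_x3
1    Zoe    72    34      102
4   Lena    77    36      108
sort by mins:
  driver  fare  mins  mins_x3
1    Zoe    72    34      102
4   Lena    77    36      108
Finally, value at position 0, column 'mins_x3' = 102.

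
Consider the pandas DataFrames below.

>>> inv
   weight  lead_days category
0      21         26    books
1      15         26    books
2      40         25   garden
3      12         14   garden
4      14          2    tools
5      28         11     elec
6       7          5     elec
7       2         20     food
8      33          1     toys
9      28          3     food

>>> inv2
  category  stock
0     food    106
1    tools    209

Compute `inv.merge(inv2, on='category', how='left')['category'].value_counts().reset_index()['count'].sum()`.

merge on 'category' (how='left') → 10 rows:
   weight  lead_days category  stock
0      21         26    books    NaN
1      15         26    books    NaN
2      40         25   garden    NaN
3      12         14   garden    NaN
4      14          2    tools  209.0
5      28         11     elec    NaN
6       7          5     elec    NaN
7       2         20     food  106.0
8      33          1     toys    NaN
9      28          3     food  106.0
value_counts of category:
category
books     2
garden    2
elec      2
food      2
tools     1
toys      1
Name: count, dtype: int64
reset_index():
  category  count
0    books      2
1   garden      2
2     elec      2
3     food      2
4    tools      1
5     toys      1

10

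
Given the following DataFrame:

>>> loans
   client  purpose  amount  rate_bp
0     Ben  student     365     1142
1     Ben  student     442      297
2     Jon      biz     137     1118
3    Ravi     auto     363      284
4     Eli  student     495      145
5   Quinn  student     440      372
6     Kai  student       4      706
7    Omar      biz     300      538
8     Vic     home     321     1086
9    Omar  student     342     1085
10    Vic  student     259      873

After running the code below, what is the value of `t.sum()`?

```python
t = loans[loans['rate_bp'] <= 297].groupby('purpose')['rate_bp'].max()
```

581

filter rows where rate_bp <= 297:
  client  purpose  amount  rate_bp
1    Ben  student     442      297
3   Ravi     auto     363      284
4    Eli  student     495      145
group by purpose, max of rate_bp:
purpose
auto       284
student    297
Name: rate_bp, dtype: int64
Taking the sum of the resulting series gives 581.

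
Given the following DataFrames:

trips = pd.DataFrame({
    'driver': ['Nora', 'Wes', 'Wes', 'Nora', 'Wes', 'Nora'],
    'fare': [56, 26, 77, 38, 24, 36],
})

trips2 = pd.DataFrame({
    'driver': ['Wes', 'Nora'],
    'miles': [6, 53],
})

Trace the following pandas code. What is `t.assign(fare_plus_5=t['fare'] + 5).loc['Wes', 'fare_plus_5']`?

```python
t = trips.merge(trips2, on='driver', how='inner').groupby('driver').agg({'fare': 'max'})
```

82

merge on 'driver' (how='inner') → 6 rows:
  driver  fare  miles
0   Nora    56     53
1    Wes    26      6
2    Wes    77      6
3   Nora    38     53
4    Wes    24      6
5   Nora    36     53
group by driver, max of fare:
        fare
driver      
Nora      56
Wes       77
add column fare_plus_5 = t['fare'] + 5:
        fare  fare_plus_5
driver                   
Nora      56           61
Wes       77           82
Taking the value at row 'Wes', column 'fare_plus_5' gives 82.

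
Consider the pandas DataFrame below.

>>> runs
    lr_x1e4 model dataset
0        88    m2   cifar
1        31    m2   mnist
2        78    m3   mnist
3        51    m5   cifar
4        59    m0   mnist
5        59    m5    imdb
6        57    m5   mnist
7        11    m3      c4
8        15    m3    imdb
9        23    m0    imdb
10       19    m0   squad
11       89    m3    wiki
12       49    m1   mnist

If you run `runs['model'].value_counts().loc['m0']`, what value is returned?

3

value_counts of model:
model
m3    4
m5    3
m0    3
m2    2
m1    1
Name: count, dtype: int64
Hence 3.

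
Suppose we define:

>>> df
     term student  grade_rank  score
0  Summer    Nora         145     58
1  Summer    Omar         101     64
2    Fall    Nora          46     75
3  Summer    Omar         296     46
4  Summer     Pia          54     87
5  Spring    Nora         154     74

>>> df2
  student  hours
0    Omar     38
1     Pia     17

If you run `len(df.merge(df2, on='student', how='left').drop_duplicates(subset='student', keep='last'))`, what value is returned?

3

merge on 'student' (how='left') → 6 rows:
     term student  grade_rank  score  hours
0  Summer    Nora         145     58    NaN
1  Summer    Omar         101     64   38.0
2    Fall    Nora          46     75    NaN
3  Summer    Omar         296     46   38.0
4  Summer     Pia          54     87   17.0
5  Spring    Nora         154     74    NaN
drop duplicate student (keep=last):
     term student  grade_rank  score  hours
3  Summer    Omar         296     46   38.0
4  Summer     Pia          54     87   17.0
5  Spring    Nora         154     74    NaN
Hence 3.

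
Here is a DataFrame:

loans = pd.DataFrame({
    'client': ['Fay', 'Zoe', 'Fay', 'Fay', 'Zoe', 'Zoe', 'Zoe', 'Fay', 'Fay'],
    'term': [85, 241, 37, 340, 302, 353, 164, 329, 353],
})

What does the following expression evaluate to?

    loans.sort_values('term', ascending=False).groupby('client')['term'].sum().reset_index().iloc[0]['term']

1144

sort by term descending:
  client  term
5    Zoe   353
8    Fay   353
3    Fay   340
7    Fay   329
4    Zoe   302
1    Zoe   241
6    Zoe   164
0    Fay    85
2    Fay    37
group by client, sum of term:
client
Fay    1144
Zoe    1060
Name: term, dtype: int64
reset_index():
  client  term
0    Fay  1144
1    Zoe  1060
Taking the value at position 0, column 'term' gives 1144.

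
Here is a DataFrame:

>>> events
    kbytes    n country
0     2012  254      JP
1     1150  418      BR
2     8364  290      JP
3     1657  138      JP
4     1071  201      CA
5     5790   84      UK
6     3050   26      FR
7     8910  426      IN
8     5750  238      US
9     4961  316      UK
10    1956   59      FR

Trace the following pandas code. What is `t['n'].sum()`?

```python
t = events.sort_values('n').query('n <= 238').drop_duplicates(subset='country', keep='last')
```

720

sort by n:
    kbytes    n country
6     3050   26      FR
10    1956   59      FR
5     5790   84      UK
3     1657  138      JP
4     1071  201      CA
8     5750  238      US
0     2012  254      JP
2     8364  290      JP
9     4961  316      UK
1     1150  418      BR
7     8910  426      IN
filter rows where n <= 238:
    kbytes    n country
6     3050   26      FR
10    1956   59      FR
5     5790   84      UK
3     1657  138      JP
4     1071  201      CA
8     5750  238      US
drop duplicate country (keep=last):
    kbytes    n country
10    1956   59      FR
5     5790   84      UK
3     1657  138      JP
4     1071  201      CA
8     5750  238      US
Taking the sum of column 'n' gives 720.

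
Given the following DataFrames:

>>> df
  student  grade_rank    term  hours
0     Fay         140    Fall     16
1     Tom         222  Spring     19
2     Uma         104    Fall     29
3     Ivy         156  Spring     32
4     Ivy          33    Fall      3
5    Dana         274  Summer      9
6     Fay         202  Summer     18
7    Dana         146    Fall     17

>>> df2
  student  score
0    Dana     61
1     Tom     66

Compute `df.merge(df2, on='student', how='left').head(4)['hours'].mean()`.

merge on 'student' (how='left') → 8 rows:
  student  grade_rank    term  hours  score
0     Fay         140    Fall     16    NaN
1     Tom         222  Spring     19   66.0
2     Uma         104    Fall     29    NaN
3     Ivy         156  Spring     32    NaN
4     Ivy          33    Fall      3    NaN
5    Dana         274  Summer      9   61.0
6     Fay         202  Summer     18    NaN
7    Dana         146    Fall     17   61.0
take first 4 rows:
  student  grade_rank    term  hours  score
0     Fay         140    Fall     16    NaN
1     Tom         222  Spring     19   66.0
2     Uma         104    Fall     29    NaN
3     Ivy         156  Spring     32    NaN
So mean() = 24.0.

24.0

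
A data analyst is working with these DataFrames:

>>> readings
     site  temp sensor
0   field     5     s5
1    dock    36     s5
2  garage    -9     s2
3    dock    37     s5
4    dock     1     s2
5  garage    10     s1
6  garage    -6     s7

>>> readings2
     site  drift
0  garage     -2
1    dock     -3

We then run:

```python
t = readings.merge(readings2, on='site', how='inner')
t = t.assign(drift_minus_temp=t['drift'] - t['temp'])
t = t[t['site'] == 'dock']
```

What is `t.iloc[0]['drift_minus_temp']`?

merge on 'site' (how='inner') → 6 rows:
     site  temp sensor  drift
0    dock    36     s5     -3
1  garage    -9     s2     -2
2    dock    37     s5     -3
3    dock     1     s2     -3
4  garage    10     s1     -2
5  garage    -6     s7     -2
add column drift_minus_temp = t['drift'] - t['temp']:
     site  temp sensor  drift  drift_minus_temp
0    dock    36     s5     -3               -39
1  garage    -9     s2     -2                 7
2    dock    37     s5     -3               -40
3    dock     1     s2     -3                -4
4  garage    10     s1     -2               -12
5  garage    -6     s7     -2                 4
filter rows where site == 'dock':
   site  temp sensor  drift  drift_minus_temp
0  dock    36     s5     -3               -39
2  dock    37     s5     -3               -40
3  dock     1     s2     -3                -4

-39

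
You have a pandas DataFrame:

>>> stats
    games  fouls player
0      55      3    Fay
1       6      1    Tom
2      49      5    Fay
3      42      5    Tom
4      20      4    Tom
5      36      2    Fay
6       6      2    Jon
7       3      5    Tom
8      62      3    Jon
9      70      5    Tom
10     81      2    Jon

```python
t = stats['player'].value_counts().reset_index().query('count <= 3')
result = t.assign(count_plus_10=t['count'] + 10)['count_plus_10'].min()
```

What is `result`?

13

value_counts of player:
player
Tom    5
Fay    3
Jon    3
Name: count, dtype: int64
reset_index():
  player  count
0    Tom      5
1    Fay      3
2    Jon      3
filter rows where count <= 3:
  player  count
1    Fay      3
2    Jon      3
add column count_plus_10 = t['count'] + 10:
  player  count  count_plus_10
1    Fay      3             13
2    Jon      3             13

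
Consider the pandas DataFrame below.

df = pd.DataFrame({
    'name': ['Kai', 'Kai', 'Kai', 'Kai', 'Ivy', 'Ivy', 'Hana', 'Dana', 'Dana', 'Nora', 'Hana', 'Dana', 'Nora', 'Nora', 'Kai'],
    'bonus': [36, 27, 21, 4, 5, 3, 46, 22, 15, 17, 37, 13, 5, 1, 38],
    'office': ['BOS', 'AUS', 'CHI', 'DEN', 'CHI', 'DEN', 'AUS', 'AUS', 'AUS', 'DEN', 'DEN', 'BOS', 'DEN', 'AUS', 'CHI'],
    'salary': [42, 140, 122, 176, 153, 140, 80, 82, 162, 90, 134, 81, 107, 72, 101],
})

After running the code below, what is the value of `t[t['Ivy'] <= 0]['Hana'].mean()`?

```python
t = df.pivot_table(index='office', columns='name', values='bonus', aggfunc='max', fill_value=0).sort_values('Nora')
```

pivot: rows=office, cols=name, max(bonus):
name    Dana  Hana  Ivy  Kai  Nora
office                            
AUS       22    46    0   27     1
BOS       13     0    0   36     0
CHI        0     0    5   38     0
DEN        0    37    3    4    17
sort by Nora:
name    Dana  Hana  Ivy  Kai  Nora
office                            
BOS       13     0    0   36     0
CHI        0     0    5   38     0
AUS       22    46    0   27     1
DEN        0    37    3    4    17
filter rows where Ivy <= 0:
name    Dana  Hana  Ivy  Kai  Nora
office                            
BOS       13     0    0   36     0
AUS       22    46    0   27     1
So mean() = 23.0.

23.0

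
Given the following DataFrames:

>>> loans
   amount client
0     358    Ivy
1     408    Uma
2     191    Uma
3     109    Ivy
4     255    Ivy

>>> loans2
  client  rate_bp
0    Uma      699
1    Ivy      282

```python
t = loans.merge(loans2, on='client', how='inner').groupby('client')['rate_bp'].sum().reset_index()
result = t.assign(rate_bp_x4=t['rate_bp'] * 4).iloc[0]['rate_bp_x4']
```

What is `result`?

merge on 'client' (how='inner') → 5 rows:
   amount client  rate_bp
0     358    Ivy      282
1     408    Uma      699
2     191    Uma      699
3     109    Ivy      282
4     255    Ivy      282
group by client, sum of rate_bp:
client
Ivy     846
Uma    1398
Name: rate_bp, dtype: int64
reset_index():
  client  rate_bp
0    Ivy      846
1    Uma     1398
add column rate_bp_x4 = t['rate_bp'] * 4:
  client  rate_bp  rate_bp_x4
0    Ivy      846        3384
1    Uma     1398        5592
Reading off the value at position 0, column 'rate_bp_x4', we get 3384.

3384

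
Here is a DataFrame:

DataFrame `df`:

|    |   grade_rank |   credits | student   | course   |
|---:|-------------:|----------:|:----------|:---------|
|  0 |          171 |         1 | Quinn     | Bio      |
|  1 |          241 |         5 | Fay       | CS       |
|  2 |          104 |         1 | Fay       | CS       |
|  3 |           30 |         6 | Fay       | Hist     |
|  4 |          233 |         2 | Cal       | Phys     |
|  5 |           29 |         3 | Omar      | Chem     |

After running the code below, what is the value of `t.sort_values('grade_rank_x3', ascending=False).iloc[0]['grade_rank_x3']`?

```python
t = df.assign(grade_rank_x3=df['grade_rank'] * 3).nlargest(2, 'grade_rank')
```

723

add column grade_rank_x3 = df['grade_rank'] * 3:
   grade_rank  credits student course  grade_rank_x3
0         171        1   Quinn    Bio            513
1         241        5     Fay     CS            723
2         104        1     Fay     CS            312
3          30        6     Fay   Hist             90
4         233        2     Cal   Phys            699
5          29        3    Omar   Chem             87
take 2 rows with largest grade_rank:
   grade_rank  credits student course  grade_rank_x3
1         241        5     Fay     CS            723
4         233        2     Cal   Phys            699
sort by grade_rank_x3 descending:
   grade_rank  credits student course  grade_rank_x3
1         241        5     Fay     CS            723
4         233        2     Cal   Phys            699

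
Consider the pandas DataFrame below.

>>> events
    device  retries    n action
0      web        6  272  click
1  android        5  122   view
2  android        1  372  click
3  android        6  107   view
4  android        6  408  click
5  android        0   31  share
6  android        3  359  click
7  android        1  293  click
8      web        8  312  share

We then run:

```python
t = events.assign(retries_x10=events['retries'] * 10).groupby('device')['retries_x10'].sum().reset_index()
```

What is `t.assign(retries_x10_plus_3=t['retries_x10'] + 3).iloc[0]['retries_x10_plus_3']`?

add column retries_x10 = events['retries'] * 10:
    device  retries    n action  retries_x10
0      web        6  272  click           60
1  android        5  122   view           50
2  android        1  372  click           10
3  android        6  107   view           60
4  android        6  408  click           60
5  android        0   31  share            0
6  android        3  359  click           30
7  android        1  293  click           10
8      web        8  312  share           80
group by device, sum of retries_x10:
device
android    220
web        140
Name: retries_x10, dtype: int64
reset_index():
    device  retries_x10
0  android          220
1      web          140
add column retries_x10_plus_3 = t['retries_x10'] + 3:
    device  retries_x10  retries_x10_plus_3
0  android          220                 223
1      web          140                 143
value at position 0, column 'retries_x10_plus_3' → 223

223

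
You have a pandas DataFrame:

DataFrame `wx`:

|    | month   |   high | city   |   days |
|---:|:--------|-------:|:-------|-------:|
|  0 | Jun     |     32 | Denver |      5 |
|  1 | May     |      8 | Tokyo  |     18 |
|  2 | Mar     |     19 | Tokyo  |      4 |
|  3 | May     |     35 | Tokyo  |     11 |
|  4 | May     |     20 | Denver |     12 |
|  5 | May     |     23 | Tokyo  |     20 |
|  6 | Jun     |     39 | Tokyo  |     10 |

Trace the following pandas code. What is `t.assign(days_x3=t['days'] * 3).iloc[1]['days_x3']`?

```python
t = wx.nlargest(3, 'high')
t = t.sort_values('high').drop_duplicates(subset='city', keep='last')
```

take 3 rows with largest high:
  month  high    city  days
6   Jun    39   Tokyo    10
3   May    35   Tokyo    11
0   Jun    32  Denver     5
sort by high:
  month  high    city  days
0   Jun    32  Denver     5
3   May    35   Tokyo    11
6   Jun    39   Tokyo    10
drop duplicate city (keep=last):
  month  high    city  days
0   Jun    32  Denver     5
6   Jun    39   Tokyo    10
add column days_x3 = t['days'] * 3:
  month  high    city  days  days_x3
0   Jun    32  Denver     5       15
6   Jun    39   Tokyo    10       30
Taking the value at position 1, column 'days_x3' gives 30.

30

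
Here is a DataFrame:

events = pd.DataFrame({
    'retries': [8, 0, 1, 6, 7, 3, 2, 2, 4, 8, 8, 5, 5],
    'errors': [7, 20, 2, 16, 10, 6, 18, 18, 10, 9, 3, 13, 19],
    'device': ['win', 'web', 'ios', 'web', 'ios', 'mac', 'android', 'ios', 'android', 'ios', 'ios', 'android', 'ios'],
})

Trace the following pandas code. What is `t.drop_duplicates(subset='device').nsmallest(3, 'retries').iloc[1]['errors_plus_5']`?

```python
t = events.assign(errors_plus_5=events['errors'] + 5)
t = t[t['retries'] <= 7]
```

add column errors_plus_5 = events['errors'] + 5:
    retries  errors   device  errors_plus_5
0         8       7      win             12
1         0      20      web             25
2         1       2      ios              7
3         6      16      web             21
4         7      10      ios             15
5         3       6      mac             11
6         2      18  android             23
7         2      18      ios             23
8         4      10  android             15
9         8       9      ios             14
10        8       3      ios              8
11        5      13  android             18
12        5      19      ios             24
filter rows where retries <= 7:
    retries  errors   device  errors_plus_5
1         0      20      web             25
2         1       2      ios              7
3         6      16      web             21
4         7      10      ios             15
5         3       6      mac             11
6         2      18  android             23
7         2      18      ios             23
8         4      10  android             15
11        5      13  android             18
12        5      19      ios             24
drop duplicate device (keep=first):
   retries  errors   device  errors_plus_5
1        0      20      web             25
2        1       2      ios              7
5        3       6      mac             11
6        2      18  android             23
take 3 rows with smallest retries:
   retries  errors   device  errors_plus_5
1        0      20      web             25
2        1       2      ios              7
6        2      18  android             23
Taking the value at position 1, column 'errors_plus_5' gives 7.

7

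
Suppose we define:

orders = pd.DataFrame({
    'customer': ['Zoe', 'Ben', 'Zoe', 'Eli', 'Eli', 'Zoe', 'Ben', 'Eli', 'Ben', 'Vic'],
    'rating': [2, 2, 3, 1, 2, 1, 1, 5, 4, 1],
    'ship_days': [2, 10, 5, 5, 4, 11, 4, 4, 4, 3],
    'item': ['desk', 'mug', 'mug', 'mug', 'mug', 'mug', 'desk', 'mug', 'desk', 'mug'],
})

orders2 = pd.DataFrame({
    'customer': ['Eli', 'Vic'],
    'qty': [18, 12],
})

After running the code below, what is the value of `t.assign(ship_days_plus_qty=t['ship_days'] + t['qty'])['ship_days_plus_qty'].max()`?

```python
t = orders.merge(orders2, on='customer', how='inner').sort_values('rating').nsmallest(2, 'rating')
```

merge on 'customer' (how='inner') → 4 rows:
  customer  rating  ship_days item  qty
0      Eli       1          5  mug   18
1      Eli       2          4  mug   18
2      Eli       5          4  mug   18
3      Vic       1          3  mug   12
sort by rating:
  customer  rating  ship_days item  qty
0      Eli       1          5  mug   18
3      Vic       1          3  mug   12
1      Eli       2          4  mug   18
2      Eli       5          4  mug   18
take 2 rows with smallest rating:
  customer  rating  ship_days item  qty
0      Eli       1          5  mug   18
3      Vic       1          3  mug   12
add column ship_days_plus_qty = t['ship_days'] + t['qty']:
  customer  rating  ship_days item  qty  ship_days_plus_qty
0      Eli       1          5  mug   18                  23
3      Vic       1          3  mug   12                  15
Reading off the max of column 'ship_days_plus_qty', we get 23.

23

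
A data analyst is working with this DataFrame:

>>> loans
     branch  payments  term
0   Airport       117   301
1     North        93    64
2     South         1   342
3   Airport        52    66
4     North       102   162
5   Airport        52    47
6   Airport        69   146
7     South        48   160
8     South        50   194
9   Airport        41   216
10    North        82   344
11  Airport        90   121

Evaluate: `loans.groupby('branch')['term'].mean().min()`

group by branch, mean of term:
branch
Airport    149.5
North      190.0
South      232.0
Name: term, dtype: float64

149.5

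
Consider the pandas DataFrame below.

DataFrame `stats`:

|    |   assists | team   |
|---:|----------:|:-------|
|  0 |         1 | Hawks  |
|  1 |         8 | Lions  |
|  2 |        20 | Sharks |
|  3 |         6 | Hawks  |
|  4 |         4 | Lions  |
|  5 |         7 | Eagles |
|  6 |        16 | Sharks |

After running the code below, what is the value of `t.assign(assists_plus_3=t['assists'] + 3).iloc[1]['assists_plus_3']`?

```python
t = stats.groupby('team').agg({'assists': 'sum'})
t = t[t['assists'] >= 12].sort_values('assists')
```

39

group by team, sum of assists:
        assists
team           
Eagles        7
Hawks         7
Lions        12
Sharks       36
filter rows where assists >= 12:
        assists
team           
Lions        12
Sharks       36
sort by assists:
        assists
team           
Lions        12
Sharks       36
add column assists_plus_3 = t['assists'] + 3:
        assists  assists_plus_3
team                           
Lions        12              15
Sharks       36              39
Taking the value at position 1, column 'assists_plus_3' gives 39.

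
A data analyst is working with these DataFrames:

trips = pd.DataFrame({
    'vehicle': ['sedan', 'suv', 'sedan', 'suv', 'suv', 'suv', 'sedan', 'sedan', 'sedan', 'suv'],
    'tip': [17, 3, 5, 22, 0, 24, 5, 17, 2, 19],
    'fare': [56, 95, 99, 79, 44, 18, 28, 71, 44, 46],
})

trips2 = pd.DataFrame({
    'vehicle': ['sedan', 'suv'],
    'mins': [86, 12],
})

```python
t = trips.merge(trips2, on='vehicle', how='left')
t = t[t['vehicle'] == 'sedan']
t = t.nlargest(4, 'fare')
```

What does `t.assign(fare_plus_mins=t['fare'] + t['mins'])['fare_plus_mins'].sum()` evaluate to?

merge on 'vehicle' (how='left') → 10 rows:
  vehicle  tip  fare  mins
0   sedan   17    56    86
1     suv    3    95    12
2   sedan    5    99    86
3     suv   22    79    12
4     suv    0    44    12
5     suv   24    18    12
6   sedan    5    28    86
7   sedan   17    71    86
8   sedan    2    44    86
9     suv   19    46    12
filter rows where vehicle == 'sedan':
  vehicle  tip  fare  mins
0   sedan   17    56    86
2   sedan    5    99    86
6   sedan    5    28    86
7   sedan   17    71    86
8   sedan    2    44    86
take 4 rows with largest fare:
  vehicle  tip  fare  mins
2   sedan    5    99    86
7   sedan   17    71    86
0   sedan   17    56    86
8   sedan    2    44    86
add column fare_plus_mins = t['fare'] + t['mins']:
  vehicle  tip  fare  mins  fare_plus_mins
2   sedan    5    99    86             185
7   sedan   17    71    86             157
0   sedan   17    56    86             142
8   sedan    2    44    86             130

614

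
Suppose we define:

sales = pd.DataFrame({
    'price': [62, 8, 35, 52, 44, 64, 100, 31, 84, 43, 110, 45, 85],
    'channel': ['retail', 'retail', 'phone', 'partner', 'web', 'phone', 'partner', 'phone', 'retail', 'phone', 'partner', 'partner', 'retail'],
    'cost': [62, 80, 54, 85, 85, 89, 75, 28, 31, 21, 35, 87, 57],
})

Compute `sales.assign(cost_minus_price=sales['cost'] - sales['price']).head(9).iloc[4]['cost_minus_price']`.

41

add column cost_minus_price = sales['cost'] - sales['price']:
    price  channel  cost  cost_minus_price
0      62   retail    62                 0
1       8   retail    80                72
2      35    phone    54                19
3      52  partner    85                33
4      44      web    85                41
5      64    phone    89                25
6     100  partner    75               -25
7      31    phone    28                -3
8      84   retail    31               -53
9      43    phone    21               -22
10    110  partner    35               -75
11     45  partner    87                42
12     85   retail    57               -28
take first 9 rows:
   price  channel  cost  cost_minus_price
0     62   retail    62                 0
1      8   retail    80                72
2     35    phone    54                19
3     52  partner    85                33
4     44      web    85                41
5     64    phone    89                25
6    100  partner    75               -25
7     31    phone    28                -3
8     84   retail    31               -53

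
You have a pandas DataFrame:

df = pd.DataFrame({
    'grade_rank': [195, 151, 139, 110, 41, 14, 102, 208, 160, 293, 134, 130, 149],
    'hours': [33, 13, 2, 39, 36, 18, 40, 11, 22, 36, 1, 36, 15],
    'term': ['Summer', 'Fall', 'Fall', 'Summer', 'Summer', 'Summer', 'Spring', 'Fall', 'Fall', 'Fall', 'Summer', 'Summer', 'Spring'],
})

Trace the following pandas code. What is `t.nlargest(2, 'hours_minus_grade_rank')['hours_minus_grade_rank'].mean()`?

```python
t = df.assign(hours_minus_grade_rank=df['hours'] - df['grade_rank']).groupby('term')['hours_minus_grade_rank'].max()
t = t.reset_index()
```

add column hours_minus_grade_rank = df['hours'] - df['grade_rank']:
    grade_rank  hours    term  hours_minus_grade_rank
0          195     33  Summer                    -162
1          151     13    Fall                    -138
2          139      2    Fall                    -137
3          110     39  Summer                     -71
4           41     36  Summer                      -5
5           14     18  Summer                       4
6          102     40  Spring                     -62
7          208     11    Fall                    -197
8          160     22    Fall                    -138
9          293     36    Fall                    -257
10         134      1  Summer                    -133
11         130     36  Summer                     -94
12         149     15  Spring                    -134
group by term, max of hours_minus_grade_rank:
term
Fall     -137
Spring    -62
Summer      4
Name: hours_minus_grade_rank, dtype: int64
reset_index():
     term  hours_minus_grade_rank
0    Fall                    -137
1  Spring                     -62
2  Summer                       4
take 2 rows with largest hours_minus_grade_rank:
     term  hours_minus_grade_rank
2  Summer                       4
1  Spring                     -62
So mean() = -29.0.

-29.0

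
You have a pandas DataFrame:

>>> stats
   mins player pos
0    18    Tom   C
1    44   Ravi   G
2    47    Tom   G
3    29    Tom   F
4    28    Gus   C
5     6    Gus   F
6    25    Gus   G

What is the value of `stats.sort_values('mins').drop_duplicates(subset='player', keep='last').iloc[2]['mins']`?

47

sort by mins:
   mins player pos
5     6    Gus   F
0    18    Tom   C
6    25    Gus   G
4    28    Gus   C
3    29    Tom   F
1    44   Ravi   G
2    47    Tom   G
drop duplicate player (keep=last):
   mins player pos
4    28    Gus   C
1    44   Ravi   G
2    47    Tom   G
Finally, value at position 2, column 'mins' = 47.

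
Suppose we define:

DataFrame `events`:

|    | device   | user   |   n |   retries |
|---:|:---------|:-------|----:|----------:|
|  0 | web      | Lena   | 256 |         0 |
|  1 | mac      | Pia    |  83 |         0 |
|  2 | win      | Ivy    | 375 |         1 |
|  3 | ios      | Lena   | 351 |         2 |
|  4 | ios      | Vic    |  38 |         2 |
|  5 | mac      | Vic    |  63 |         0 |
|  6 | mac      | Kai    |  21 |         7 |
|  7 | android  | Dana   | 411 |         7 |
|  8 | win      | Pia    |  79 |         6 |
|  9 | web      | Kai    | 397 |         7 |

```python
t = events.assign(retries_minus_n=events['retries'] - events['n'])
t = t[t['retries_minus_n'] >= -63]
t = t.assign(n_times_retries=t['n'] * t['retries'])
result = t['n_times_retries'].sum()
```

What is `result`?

add column retries_minus_n = events['retries'] - events['n']:
    device  user    n  retries  retries_minus_n
0      web  Lena  256        0             -256
1      mac   Pia   83        0              -83
2      win   Ivy  375        1             -374
3      ios  Lena  351        2             -349
4      ios   Vic   38        2              -36
5      mac   Vic   63        0              -63
6      mac   Kai   21        7              -14
7  android  Dana  411        7             -404
8      win   Pia   79        6              -73
9      web   Kai  397        7             -390
filter rows where retries_minus_n >= -63:
  device user   n  retries  retries_minus_n
4    ios  Vic  38        2              -36
5    mac  Vic  63        0              -63
6    mac  Kai  21        7              -14
add column n_times_retries = t['n'] * t['retries']:
  device user   n  retries  retries_minus_n  n_times_retries
4    ios  Vic  38        2              -36               76
5    mac  Vic  63        0              -63                0
6    mac  Kai  21        7              -14              147
Taking the sum of column 'n_times_retries' gives 223.

223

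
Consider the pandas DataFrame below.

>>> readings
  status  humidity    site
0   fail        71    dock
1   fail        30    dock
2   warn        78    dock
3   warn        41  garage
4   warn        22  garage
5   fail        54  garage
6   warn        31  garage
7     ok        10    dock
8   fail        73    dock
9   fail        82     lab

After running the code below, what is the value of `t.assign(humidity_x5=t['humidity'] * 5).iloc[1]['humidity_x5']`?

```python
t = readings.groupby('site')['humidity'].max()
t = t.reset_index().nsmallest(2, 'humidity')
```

390

group by site, max of humidity:
site
dock      78
garage    54
lab       82
Name: humidity, dtype: int64
reset_index():
     site  humidity
0    dock        78
1  garage        54
2     lab        82
take 2 rows with smallest humidity:
     site  humidity
1  garage        54
0    dock        78
add column humidity_x5 = t['humidity'] * 5:
     site  humidity  humidity_x5
1  garage        54          270
0    dock        78          390
Then the value at position 1, column 'humidity_x5': 390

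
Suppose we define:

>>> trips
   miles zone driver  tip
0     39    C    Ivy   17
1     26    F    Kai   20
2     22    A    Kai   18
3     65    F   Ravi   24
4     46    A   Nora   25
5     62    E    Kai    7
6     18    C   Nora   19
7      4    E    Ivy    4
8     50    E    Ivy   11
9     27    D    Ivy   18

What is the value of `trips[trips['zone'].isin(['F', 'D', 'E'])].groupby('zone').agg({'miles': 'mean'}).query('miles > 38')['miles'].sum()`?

84.1666666667

filter rows where zone in ['F', 'D', 'E']:
   miles zone driver  tip
1     26    F    Kai   20
3     65    F   Ravi   24
5     62    E    Kai    7
7      4    E    Ivy    4
8     50    E    Ivy   11
9     27    D    Ivy   18
group by zone, mean of miles:
          miles
zone           
D     27.000000
E     38.666667
F     45.500000
filter rows where miles > 38:
          miles
zone           
E     38.666667
F     45.500000
sum of column 'miles' → 84.1666666667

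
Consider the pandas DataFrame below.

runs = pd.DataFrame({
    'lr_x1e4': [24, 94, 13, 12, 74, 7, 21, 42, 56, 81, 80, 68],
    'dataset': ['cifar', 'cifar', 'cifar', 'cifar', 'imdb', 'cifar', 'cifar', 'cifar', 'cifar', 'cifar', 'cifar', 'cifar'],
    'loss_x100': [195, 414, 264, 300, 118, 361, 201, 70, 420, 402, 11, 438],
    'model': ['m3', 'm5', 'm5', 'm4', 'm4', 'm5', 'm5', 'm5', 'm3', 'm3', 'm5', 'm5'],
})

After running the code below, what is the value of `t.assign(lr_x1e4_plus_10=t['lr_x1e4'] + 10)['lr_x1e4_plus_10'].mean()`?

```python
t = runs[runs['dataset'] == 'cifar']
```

filter rows where dataset == 'cifar':
    lr_x1e4 dataset  loss_x100 model
0        24   cifar        195    m3
1        94   cifar        414    m5
2        13   cifar        264    m5
3        12   cifar        300    m4
5         7   cifar        361    m5
6        21   cifar        201    m5
7        42   cifar         70    m5
8        56   cifar        420    m3
9        81   cifar        402    m3
10       80   cifar         11    m5
11       68   cifar        438    m5
add column lr_x1e4_plus_10 = t['lr_x1e4'] + 10:
    lr_x1e4 dataset  loss_x100 model  lr_x1e4_plus_10
0        24   cifar        195    m3               34
1        94   cifar        414    m5              104
2        13   cifar        264    m5               23
3        12   cifar        300    m4               22
5         7   cifar        361    m5               17
6        21   cifar        201    m5               31
7        42   cifar         70    m5               52
8        56   cifar        420    m3               66
9        81   cifar        402    m3               91
10       80   cifar         11    m5               90
11       68   cifar        438    m5               78
Finally, mean of column 'lr_x1e4_plus_10' = 55.2727272727.

55.2727272727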